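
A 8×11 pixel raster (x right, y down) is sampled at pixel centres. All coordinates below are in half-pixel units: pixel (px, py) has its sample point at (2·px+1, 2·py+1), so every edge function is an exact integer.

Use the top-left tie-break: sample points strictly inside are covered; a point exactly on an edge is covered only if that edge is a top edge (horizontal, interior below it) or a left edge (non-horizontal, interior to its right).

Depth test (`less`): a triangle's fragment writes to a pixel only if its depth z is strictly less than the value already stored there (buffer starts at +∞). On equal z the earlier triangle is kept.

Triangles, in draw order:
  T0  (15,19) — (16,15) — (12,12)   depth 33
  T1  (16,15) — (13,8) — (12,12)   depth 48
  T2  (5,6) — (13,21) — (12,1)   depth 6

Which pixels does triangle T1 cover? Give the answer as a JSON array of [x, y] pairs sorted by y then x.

T0:
  2·area = 19  (B↔C swapped to make it positive)
  edge (15, 19)→(12, 12): d=(-3,-7) top-left  bias=+0
  edge (12, 12)→(16, 15): d=(4,3) right/bottom  bias=-1
  edge (16, 15)→(15, 19): d=(-1,4) right/bottom  bias=-1
    (4,2)@(9, 5): e=[0,-19,38] → .  [on edge]
    (6,6)@(13, 13): e=[4,1,14] → X
    (7,6)@(15, 13): e=[18,-5,6] → .
    (6,7)@(13, 15): e=[-2,9,12] → .
    (7,7)@(15, 15): e=[12,3,4] → X
    (7,8)@(15, 17): e=[6,11,2] → X
    (7,9)@(15, 19): e=[0,19,0] → .  [on edge]
  covered (3 px):
    . . . . . . . .
    . . . . . . . .
    . . . . . . . .
    . . . . . . . .
    . . . . . . . .
    . . . . . . . .
    . . . . . . X .
    . . . . . . . X
    . . . . . . . X
    . . . . . . . .
    . . . . . . . .
T1:
  2·area = 19  (B↔C swapped to make it positive)
  edge (16, 15)→(12, 12): d=(-4,-3) top-left  bias=+0
  edge (12, 12)→(13, 8): d=(1,-4) top-left  bias=+0
  edge (13, 8)→(16, 15): d=(3,7) right/bottom  bias=-1
    (6,4)@(13, 9): e=[15,1,3] → X
    (7,4)@(15, 9): e=[21,9,-11] → .
    (6,5)@(13, 11): e=[7,3,9] → X
    (7,5)@(15, 11): e=[13,11,-5] → .
    (6,6)@(13, 13): e=[-1,5,15] → .
    (7,6)@(15, 13): e=[5,13,1] → X
    (7,7)@(15, 15): e=[-3,15,7] → .
  covered (3 px):
    . . . . . . . .
    . . . . . . . .
    . . . . . . . .
    . . . . . . . .
    . . . . . . X .
    . . . . . . X .
    . . . . . . . X
    . . . . . . . .
    . . . . . . . .
    . . . . . . . .
    . . . . . . . .
T2:
  2·area = 145  (B↔C swapped to make it positive)
  edge (5, 6)→(12, 1): d=(7,-5) top-left  bias=+0
  edge (12, 1)→(13, 21): d=(1,20) right/bottom  bias=-1
  edge (13, 21)→(5, 6): d=(-8,-15) top-left  bias=+0
    (5,1)@(11, 3): e=[9,22,114] → X
    (6,1)@(13, 3): e=[19,-18,144] → .
    (3,2)@(7, 5): e=[3,104,38] → X
    (4,2)@(9, 5): e=[13,64,68] → X
    (6,2)@(13, 5): e=[33,-16,128] → .
    (3,3)@(7, 7): e=[17,106,22] → X
    (6,3)@(13, 7): e=[47,-14,112] → .
    (3,4)@(7, 9): e=[31,108,6] → X
    (6,4)@(13, 9): e=[61,-12,96] → .
    (3,5)@(7, 11): e=[45,110,-10] → .
    (4,5)@(9, 11): e=[55,70,20] → X
    (6,5)@(13, 11): e=[75,-10,80] → .
    (6,10)@(13, 21): e=[145,0,0] → .  [on edge]
  covered (16 px):
    . . . . . . . .
    . . . . . X . .
    . . . X X X . .
    . . . X X X . .
    . . . X X X . .
    . . . . X X . .
    . . . . X X . .
    . . . . . X . .
    . . . . . X . .
    . . . . . . . .
    . . . . . . . .

Final: [[6,4],[6,5],[7,6]]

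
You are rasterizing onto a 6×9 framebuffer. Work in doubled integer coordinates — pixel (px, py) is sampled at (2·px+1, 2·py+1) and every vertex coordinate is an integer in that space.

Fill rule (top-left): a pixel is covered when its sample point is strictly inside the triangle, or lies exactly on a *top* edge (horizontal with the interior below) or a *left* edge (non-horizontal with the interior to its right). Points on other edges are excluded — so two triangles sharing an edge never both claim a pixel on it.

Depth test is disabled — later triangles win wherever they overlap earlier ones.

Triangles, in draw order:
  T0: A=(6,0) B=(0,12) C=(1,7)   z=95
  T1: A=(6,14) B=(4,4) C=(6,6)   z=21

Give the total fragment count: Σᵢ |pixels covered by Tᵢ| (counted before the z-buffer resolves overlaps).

T0:
  2·area = 18
  edge (6, 0)→(0, 12): d=(-6,12) right/bottom  bias=-1
  edge (0, 12)→(1, 7): d=(1,-5) top-left  bias=+0
  edge (1, 7)→(6, 0): d=(5,-7) top-left  bias=+0
    (1,2)@(3, 5): e=[6,8,4] → #
    (2,2)@(5, 5): e=[-18,18,18] → ·
    (0,3)@(1, 7): e=[18,0,0] → #  [on edge]
    (1,3)@(3, 7): e=[-6,10,14] → ·
    (0,4)@(1, 9): e=[6,2,10] → #
    (1,4)@(3, 9): e=[-18,12,24] → ·
    (0,5)@(1, 11): e=[-6,4,20] → ·
  covered (3 px):
    · · · · · ·
    · · · · · ·
    · # · · · ·
    # · · · · ·
    # · · · · ·
    · · · · · ·
    · · · · · ·
    · · · · · ·
    · · · · · ·
T1:
  2·area = 16
  edge (6, 14)→(4, 4): d=(-2,-10) top-left  bias=+0
  edge (4, 4)→(6, 6): d=(2,2) right/bottom  bias=-1
  edge (6, 6)→(6, 14): d=(0,8) right/bottom  bias=-1
    (0,0)@(1, 1): e=[-24,0,40] → ·  [on edge]
    (1,1)@(3, 3): e=[-8,0,24] → ·  [on edge]
    (2,2)@(5, 5): e=[8,0,8] → ·  [on edge]
    (2,3)@(5, 7): e=[4,4,8] → #
    (3,3)@(7, 7): e=[24,0,-8] → ·  [on edge]
    (2,4)@(5, 9): e=[0,8,8] → #  [on edge]
    (3,4)@(7, 9): e=[20,4,-8] → ·
    (4,4)@(9, 9): e=[40,0,-24] → ·  [on edge]
    (2,5)@(5, 11): e=[-4,12,8] → ·
    (5,5)@(11, 11): e=[56,0,-40] → ·  [on edge]
  covered (2 px):
    · · · · · ·
    · · · · · ·
    · · · · · ·
    · · # · · ·
    · · # · · ·
    · · · · · ·
    · · · · · ·
    · · · · · ·
    · · · · · ·

Answer: 5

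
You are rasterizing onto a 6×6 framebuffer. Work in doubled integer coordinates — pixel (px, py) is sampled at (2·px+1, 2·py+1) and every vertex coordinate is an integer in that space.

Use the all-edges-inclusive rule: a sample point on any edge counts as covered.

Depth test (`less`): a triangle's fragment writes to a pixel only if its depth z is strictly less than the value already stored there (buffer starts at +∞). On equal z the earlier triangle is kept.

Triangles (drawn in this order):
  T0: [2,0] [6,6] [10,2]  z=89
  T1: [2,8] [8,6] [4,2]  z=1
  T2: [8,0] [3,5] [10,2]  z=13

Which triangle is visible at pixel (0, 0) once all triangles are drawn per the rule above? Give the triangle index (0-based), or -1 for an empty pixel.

T0:
  2·area = 40  (B↔C swapped to make it positive)
  edge (2, 0)→(10, 2): d=(8,2) inclusive
  edge (10, 2)→(6, 6): d=(-4,4) inclusive
  edge (6, 6)→(2, 0): d=(-4,-6) inclusive
    (1,0)@(3, 1): e=[6,32,2] → █
    (2,0)@(5, 1): e=[2,24,14] → █
    (3,0)@(7, 1): e=[-2,16,26] → ·
    (5,0)@(11, 1): e=[-10,0,50] → ·  [on edge]
    (1,1)@(3, 3): e=[22,24,-6] → ·
    (2,1)@(5, 3): e=[18,16,6] → █
    (3,1)@(7, 3): e=[14,8,18] → █
    (4,1)@(9, 3): e=[10,0,30] → █  [on edge]
    (5,1)@(11, 3): e=[6,-8,42] → ·
    (2,2)@(5, 5): e=[34,8,-2] → ·
    (3,2)@(7, 5): e=[30,0,10] → █  [on edge]
    (4,2)@(9, 5): e=[26,-8,22] → ·
    (2,3)@(5, 7): e=[50,0,-10] → ·  [on edge]
    (1,4)@(3, 9): e=[70,0,-30] → ·  [on edge]
    (0,5)@(1, 11): e=[90,0,-50] → ·  [on edge]
  covered (6 px):
    · █ █ · · ·
    · · █ █ █ ·
    · · · █ · ·
    · · · · · ·
    · · · · · ·
    · · · · · ·
T1:
  2·area = 32  (B↔C swapped to make it positive)
  edge (2, 8)→(4, 2): d=(2,-6) inclusive
  edge (4, 2)→(8, 6): d=(4,4) inclusive
  edge (8, 6)→(2, 8): d=(-6,2) inclusive
    (1,0)@(3, 1): e=[-8,0,40] → ·  [on edge]
    (2,1)@(5, 3): e=[8,0,24] → █  [on edge]
    (3,1)@(7, 3): e=[20,-8,20] → ·
    (1,2)@(3, 5): e=[0,16,16] → █  [on edge]
    (3,2)@(7, 5): e=[24,0,8] → █  [on edge]
    (4,2)@(9, 5): e=[36,-8,4] → ·
    (5,2)@(11, 5): e=[48,-16,0] → ·  [on edge]
    (1,3)@(3, 7): e=[4,24,4] → █
    (2,3)@(5, 7): e=[16,16,0] → █  [on edge]
    (3,3)@(7, 7): e=[28,8,-4] → ·
    (4,3)@(9, 7): e=[40,0,-8] → ·  [on edge]
    (1,4)@(3, 9): e=[8,32,-8] → ·
    (5,4)@(11, 9): e=[56,0,-24] → ·  [on edge]
    (0,5)@(1, 11): e=[0,48,-16] → ·  [on edge]
  covered (6 px):
    · · · · · ·
    · · █ · · ·
    · █ █ █ · ·
    · █ █ · · ·
    · · · · · ·
    · · · · · ·
T2:
  2·area = 20  (B↔C swapped to make it positive)
  edge (8, 0)→(10, 2): d=(2,2) inclusive
  edge (10, 2)→(3, 5): d=(-7,3) inclusive
  edge (3, 5)→(8, 0): d=(5,-5) inclusive
    (3,0)@(7, 1): e=[4,16,0] → █  [on edge]
    (4,0)@(9, 1): e=[0,10,10] → █  [on edge]
    (5,0)@(11, 1): e=[-4,4,20] → ·
    (2,1)@(5, 3): e=[12,8,0] → █  [on edge]
    (4,1)@(9, 3): e=[4,-4,20] → ·
    (5,1)@(11, 3): e=[0,-10,30] → ·  [on edge]
    (1,2)@(3, 5): e=[20,0,0] → █  [on edge]
    (2,2)@(5, 5): e=[16,-6,10] → ·
    (3,2)@(7, 5): e=[12,-12,20] → ·
    (0,3)@(1, 7): e=[28,-8,0] → ·  [on edge]
    (1,3)@(3, 7): e=[24,-14,10] → ·
  covered (5 px):
    · · · █ █ ·
    · · █ █ · ·
    · █ · · · ·
    · · · · · ·
    · · · · · ·
    · · · · · ·

Z-buffer (winner per pixel, '.' = empty):
  . 0 0 2 2 .
  . . 1 2 0 .
  . 1 1 1 . .
  . 1 1 . . .
  . . . . . .
  . . . . . .

Result: -1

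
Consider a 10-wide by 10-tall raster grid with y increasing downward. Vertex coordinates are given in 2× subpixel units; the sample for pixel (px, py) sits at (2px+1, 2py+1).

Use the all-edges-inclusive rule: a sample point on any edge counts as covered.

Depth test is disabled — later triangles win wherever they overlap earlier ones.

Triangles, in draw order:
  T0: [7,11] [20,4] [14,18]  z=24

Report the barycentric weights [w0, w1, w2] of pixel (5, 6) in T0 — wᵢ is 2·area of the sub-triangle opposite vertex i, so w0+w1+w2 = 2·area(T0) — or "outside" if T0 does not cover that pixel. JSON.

T0:
  2·area = 140
  edge (7, 11)→(20, 4): d=(13,-7) inclusive
  edge (20, 4)→(14, 18): d=(-6,14) inclusive
  edge (14, 18)→(7, 11): d=(-7,-7) inclusive
    (0,2)@(1, 5): e=[-120,260,0] → .  [on edge]
    (9,2)@(19, 5): e=[6,8,126] → X
    (1,3)@(3, 7): e=[-80,220,0] → .  [on edge]
    (7,3)@(15, 7): e=[4,52,84] → X
    (8,3)@(17, 7): e=[18,24,98] → X
    (9,3)@(19, 7): e=[32,-4,112] → .
    (2,4)@(5, 9): e=[-40,180,0] → .  [on edge]
    (5,4)@(11, 9): e=[2,96,42] → X
    (6,4)@(13, 9): e=[16,68,56] → X
    (9,4)@(19, 9): e=[58,-16,98] → .
    (3,5)@(7, 11): e=[0,140,0] → X  [on edge]
    (4,5)@(9, 11): e=[14,112,14] → X
    (8,5)@(17, 11): e=[70,0,70] → X  [on edge]
    (4,6)@(9, 13): e=[40,100,0] → X  [on edge]
    (5,7)@(11, 15): e=[80,60,0] → X  [on edge]
    (6,8)@(13, 17): e=[120,20,0] → X  [on edge]
    (7,9)@(15, 19): e=[160,-20,0] → .  [on edge]
  covered (21 px):
    . . . . . . . . . .
    . . . . . . . . . .
    . . . . . . . . . X
    . . . . . . . X X .
    . . . . . X X X X .
    . . . X X X X X X .
    . . . . X X X X . .
    . . . . . X X X . .
    . . . . . . X . . .
    . . . . . . . . . .

Result: [72,14,54]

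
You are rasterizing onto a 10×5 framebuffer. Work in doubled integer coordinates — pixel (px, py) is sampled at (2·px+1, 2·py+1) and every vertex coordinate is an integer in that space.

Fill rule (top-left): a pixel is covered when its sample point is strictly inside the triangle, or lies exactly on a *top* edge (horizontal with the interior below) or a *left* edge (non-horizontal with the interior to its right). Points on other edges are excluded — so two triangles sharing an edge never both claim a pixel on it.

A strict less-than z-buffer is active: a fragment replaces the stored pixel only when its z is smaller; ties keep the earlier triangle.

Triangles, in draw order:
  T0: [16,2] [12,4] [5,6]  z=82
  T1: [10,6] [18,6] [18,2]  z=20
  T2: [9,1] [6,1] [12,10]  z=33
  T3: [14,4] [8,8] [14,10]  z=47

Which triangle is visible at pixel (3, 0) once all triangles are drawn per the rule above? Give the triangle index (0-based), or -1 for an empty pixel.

T0:
  2·area = 6
  edge (16, 2)→(12, 4): d=(-4,2) right/bottom  bias=-1
  edge (12, 4)→(5, 6): d=(-7,2) right/bottom  bias=-1
  edge (5, 6)→(16, 2): d=(11,-4) top-left  bias=+0
  covered (0 px):
    · · · · · · · · · ·
    · · · · · · · · · ·
    · · · · · · · · · ·
    · · · · · · · · · ·
    · · · · · · · · · ·
T1:
  2·area = 32  (B↔C swapped to make it positive)
  edge (10, 6)→(18, 2): d=(8,-4) top-left  bias=+0
  edge (18, 2)→(18, 6): d=(0,4) right/bottom  bias=-1
  edge (18, 6)→(10, 6): d=(-8,0) right/bottom  bias=-1
    (8,1)@(17, 3): e=[4,4,24] → #
    (9,1)@(19, 3): e=[12,-4,24] → ·
    (6,2)@(13, 5): e=[4,20,8] → #
    (7,2)@(15, 5): e=[12,12,8] → #
    (9,2)@(19, 5): e=[28,-4,8] → ·
    (6,3)@(13, 7): e=[20,20,-8] → ·
    (7,3)@(15, 7): e=[28,12,-8] → ·
    (8,3)@(17, 7): e=[36,4,-8] → ·
  covered (4 px):
    · · · · · · · · · ·
    · · · · · · · · # ·
    · · · · · · # # # ·
    · · · · · · · · · ·
    · · · · · · · · · ·
T2:
  2·area = 27  (B↔C swapped to make it positive)
  edge (9, 1)→(12, 10): d=(3,9) right/bottom  bias=-1
  edge (12, 10)→(6, 1): d=(-6,-9) top-left  bias=+0
  edge (6, 1)→(9, 1): d=(3,0) top-left  bias=+0
    (0,0)@(1, 1): e=[72,-45,0] → ·  [on edge]
    (1,0)@(3, 1): e=[54,-27,0] → ·  [on edge]
    (2,0)@(5, 1): e=[36,-9,0] → ·  [on edge]
    (3,0)@(7, 1): e=[18,9,0] → #  [on edge]
    (4,0)@(9, 1): e=[0,27,0] → ·  [on edge]
    (5,0)@(11, 1): e=[-18,45,0] → ·  [on edge]
    (6,0)@(13, 1): e=[-36,63,0] → ·  [on edge]
    (7,0)@(15, 1): e=[-54,81,0] → ·  [on edge]
    (8,0)@(17, 1): e=[-72,99,0] → ·  [on edge]
    (9,0)@(19, 1): e=[-90,117,0] → ·  [on edge]
    (3,1)@(7, 3): e=[24,-3,6] → ·
    (4,1)@(9, 3): e=[6,15,6] → #
    (5,3)@(11, 7): e=[0,9,18] → ·  [on edge]
  covered (3 px):
    · · · # · · · · · ·
    · · · · # · · · · ·
    · · · · # · · · · ·
    · · · · · · · · · ·
    · · · · · · · · · ·
T3:
  2·area = 36  (B↔C swapped to make it positive)
  edge (14, 4)→(14, 10): d=(0,6) right/bottom  bias=-1
  edge (14, 10)→(8, 8): d=(-6,-2) top-left  bias=+0
  edge (8, 8)→(14, 4): d=(6,-4) top-left  bias=+0
    (6,2)@(13, 5): e=[6,28,2] → #
    (7,2)@(15, 5): e=[-6,32,10] → ·
    (2,3)@(5, 7): e=[54,0,-18] → ·  [on edge]
    (5,3)@(11, 7): e=[18,12,6] → #
    (7,3)@(15, 7): e=[-6,20,22] → ·
    (5,4)@(11, 9): e=[18,0,18] → #  [on edge]
    (7,4)@(15, 9): e=[-6,8,34] → ·
  covered (5 px):
    · · · · · · · · · ·
    · · · · · · · · · ·
    · · · · · · # · · ·
    · · · · · # # · · ·
    · · · · · # # · · ·

Z-buffer (winner per pixel, '.' = empty):
  . . . 2 . . . . . .
  . . . . 2 . . . 1 .
  . . . . 2 . 1 1 1 .
  . . . . . 3 3 . . .
  . . . . . 3 3 . . .

Answer: 2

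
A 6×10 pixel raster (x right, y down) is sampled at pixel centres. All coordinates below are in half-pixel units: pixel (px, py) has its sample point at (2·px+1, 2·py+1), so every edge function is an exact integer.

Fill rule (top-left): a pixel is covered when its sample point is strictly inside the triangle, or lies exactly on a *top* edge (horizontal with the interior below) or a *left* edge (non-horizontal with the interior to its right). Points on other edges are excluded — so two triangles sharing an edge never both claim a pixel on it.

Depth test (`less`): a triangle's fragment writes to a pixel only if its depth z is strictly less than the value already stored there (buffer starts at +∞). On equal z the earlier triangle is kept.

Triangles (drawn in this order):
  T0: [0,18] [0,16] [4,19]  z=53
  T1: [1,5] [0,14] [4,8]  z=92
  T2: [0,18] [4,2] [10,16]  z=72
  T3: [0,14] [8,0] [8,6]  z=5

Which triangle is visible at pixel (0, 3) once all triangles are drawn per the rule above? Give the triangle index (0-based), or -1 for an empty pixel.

T0:
  2·area = 8
  edge (0, 18)→(0, 16): d=(0,-2) top-left  bias=+0
  edge (0, 16)→(4, 19): d=(4,3) right/bottom  bias=-1
  edge (4, 19)→(0, 18): d=(-4,-1) top-left  bias=+0
    (0,8)@(1, 17): e=[2,1,5] → █
    (1,8)@(3, 17): e=[6,-5,7] → ·
    (0,9)@(1, 19): e=[2,9,-3] → ·
  covered (1 px):
    · · · · · ·
    · · · · · ·
    · · · · · ·
    · · · · · ·
    · · · · · ·
    · · · · · ·
    · · · · · ·
    · · · · · ·
    █ · · · · ·
    · · · · · ·
T1:
  2·area = 30  (B↔C swapped to make it positive)
  edge (1, 5)→(4, 8): d=(3,3) right/bottom  bias=-1
  edge (4, 8)→(0, 14): d=(-4,6) right/bottom  bias=-1
  edge (0, 14)→(1, 5): d=(1,-9) top-left  bias=+0
    (0,2)@(1, 5): e=[0,30,0] → ·  [on edge]
    (0,3)@(1, 7): e=[6,22,2] → █
    (1,3)@(3, 7): e=[0,10,20] → ·  [on edge]
    (0,4)@(1, 9): e=[12,14,4] → █
    (1,4)@(3, 9): e=[6,2,22] → █
    (2,4)@(5, 9): e=[0,-10,40] → ·  [on edge]
    (0,5)@(1, 11): e=[18,6,6] → █
    (1,5)@(3, 11): e=[12,-6,24] → ·
    (3,5)@(7, 11): e=[0,-30,60] → ·  [on edge]
    (0,6)@(1, 13): e=[24,-2,8] → ·
    (4,6)@(9, 13): e=[0,-50,80] → ·  [on edge]
    (5,7)@(11, 15): e=[0,-70,100] → ·  [on edge]
  covered (4 px):
    · · · · · ·
    · · · · · ·
    · · · · · ·
    █ · · · · ·
    █ █ · · · ·
    █ · · · · ·
    · · · · · ·
    · · · · · ·
    · · · · · ·
    · · · · · ·
T2:
  2·area = 152
  edge (0, 18)→(4, 2): d=(4,-16) top-left  bias=+0
  edge (4, 2)→(10, 16): d=(6,14) right/bottom  bias=-1
  edge (10, 16)→(0, 18): d=(-10,2) right/bottom  bias=-1
    (2,2)@(5, 5): e=[28,4,120] → █
    (3,2)@(7, 5): e=[60,-24,116] → ·
    (1,3)@(3, 7): e=[4,44,104] → █
    (3,3)@(7, 7): e=[68,-12,96] → ·
    (1,4)@(3, 9): e=[12,56,84] → █
    (3,4)@(7, 9): e=[76,0,76] → ·  [on edge]
    (1,5)@(3, 11): e=[20,68,64] → █
    (3,5)@(7, 11): e=[84,12,56] → █
    (4,5)@(9, 11): e=[116,-16,52] → ·
    (1,6)@(3, 13): e=[28,80,44] → █
    (4,6)@(9, 13): e=[124,-4,32] → ·
    (0,7)@(1, 15): e=[4,120,28] → █
    (2,8)@(5, 17): e=[76,76,0] → ·  [on edge]
  covered (18 px):
    · · · · · ·
    · · · · · ·
    · · █ · · ·
    · █ █ · · ·
    · █ █ · · ·
    · █ █ █ · ·
    · █ █ █ · ·
    █ █ █ █ █ ·
    █ █ · · · ·
    · · · · · ·
T3:
  2·area = 48
  edge (0, 14)→(8, 0): d=(8,-14) top-left  bias=+0
  edge (8, 0)→(8, 6): d=(0,6) right/bottom  bias=-1
  edge (8, 6)→(0, 14): d=(-8,8) right/bottom  bias=-1
    (3,1)@(7, 3): e=[10,6,32] → █
    (4,1)@(9, 3): e=[38,-6,16] → ·
    (5,1)@(11, 3): e=[66,-18,0] → ·  [on edge]
    (3,2)@(7, 5): e=[26,6,16] → █
    (4,2)@(9, 5): e=[54,-6,0] → ·  [on edge]
    (2,3)@(5, 7): e=[14,18,16] → █
    (3,3)@(7, 7): e=[42,6,0] → ·  [on edge]
    (1,4)@(3, 9): e=[2,30,16] → █
    (2,4)@(5, 9): e=[30,18,0] → ·  [on edge]
    (1,5)@(3, 11): e=[18,30,0] → ·  [on edge]
    (0,6)@(1, 13): e=[6,42,0] → ·  [on edge]
  covered (4 px):
    · · · · · ·
    · · · █ · ·
    · · · █ · ·
    · · █ · · ·
    · █ · · · ·
    · · · · · ·
    · · · · · ·
    · · · · · ·
    · · · · · ·
    · · · · · ·

Z-buffer (winner per pixel, '.' = empty):
  . . . . . .
  . . . 3 . .
  . . 2 3 . .
  1 2 3 . . .
  1 3 2 . . .
  1 2 2 2 . .
  . 2 2 2 . .
  2 2 2 2 2 .
  0 2 . . . .
  . . . . . .

Answer: 1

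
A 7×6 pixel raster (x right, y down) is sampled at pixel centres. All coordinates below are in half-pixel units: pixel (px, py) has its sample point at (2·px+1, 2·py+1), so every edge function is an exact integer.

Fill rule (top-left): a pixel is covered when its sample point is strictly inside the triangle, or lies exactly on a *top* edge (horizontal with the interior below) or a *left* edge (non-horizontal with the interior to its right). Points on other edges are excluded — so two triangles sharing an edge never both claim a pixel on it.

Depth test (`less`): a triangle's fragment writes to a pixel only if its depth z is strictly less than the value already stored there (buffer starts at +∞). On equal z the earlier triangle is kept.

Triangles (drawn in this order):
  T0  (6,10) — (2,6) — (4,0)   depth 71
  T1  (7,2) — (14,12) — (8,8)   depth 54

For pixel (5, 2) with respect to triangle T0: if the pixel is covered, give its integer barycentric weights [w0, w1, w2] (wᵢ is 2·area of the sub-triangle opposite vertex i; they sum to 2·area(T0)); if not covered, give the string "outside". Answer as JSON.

T0:
  2·area = 32
  edge (6, 10)→(2, 6): d=(-4,-4) top-left  bias=+0
  edge (2, 6)→(4, 0): d=(2,-6) top-left  bias=+0
  edge (4, 0)→(6, 10): d=(2,10) right/bottom  bias=-1
    (1,1)@(3, 3): e=[16,0,16] → █  [on edge]
    (2,1)@(5, 3): e=[24,12,-4] → ·
    (0,2)@(1, 5): e=[0,-8,40] → ·  [on edge]
    (1,2)@(3, 5): e=[8,4,20] → █
    (2,2)@(5, 5): e=[16,16,0] → ·  [on edge]
    (1,3)@(3, 7): e=[0,8,24] → █  [on edge]
    (2,3)@(5, 7): e=[8,20,4] → █
    (3,3)@(7, 7): e=[16,32,-16] → ·
    (0,4)@(1, 9): e=[-16,0,48] → ·  [on edge]
    (1,4)@(3, 9): e=[-8,12,28] → ·
    (2,4)@(5, 9): e=[0,24,8] → █  [on edge]
    (3,4)@(7, 9): e=[8,36,-12] → ·
    (3,5)@(7, 11): e=[0,40,-8] → ·  [on edge]
  covered (5 px):
    · · · · · · ·
    · █ · · · · ·
    · █ · · · · ·
    · █ █ · · · ·
    · · █ · · · ·
    · · · · · · ·
T1:
  2·area = 32
  edge (7, 2)→(14, 12): d=(7,10) right/bottom  bias=-1
  edge (14, 12)→(8, 8): d=(-6,-4) top-left  bias=+0
  edge (8, 8)→(7, 2): d=(-1,-6) top-left  bias=+0
    (4,2)@(9, 5): e=[1,22,9] → █
    (5,2)@(11, 5): e=[-19,30,21] → ·
    (4,3)@(9, 7): e=[15,10,7] → █
    (5,3)@(11, 7): e=[-5,18,19] → ·
    (4,4)@(9, 9): e=[29,-2,5] → ·
    (5,4)@(11, 9): e=[9,6,17] → █
    (6,4)@(13, 9): e=[-11,14,29] → ·
    (5,5)@(11, 11): e=[23,-6,15] → ·
    (6,5)@(13, 11): e=[3,2,27] → █
  covered (4 px):
    · · · · · · ·
    · · · · · · ·
    · · · · █ · ·
    · · · · █ · ·
    · · · · · █ ·
    · · · · · · █

Final: "outside"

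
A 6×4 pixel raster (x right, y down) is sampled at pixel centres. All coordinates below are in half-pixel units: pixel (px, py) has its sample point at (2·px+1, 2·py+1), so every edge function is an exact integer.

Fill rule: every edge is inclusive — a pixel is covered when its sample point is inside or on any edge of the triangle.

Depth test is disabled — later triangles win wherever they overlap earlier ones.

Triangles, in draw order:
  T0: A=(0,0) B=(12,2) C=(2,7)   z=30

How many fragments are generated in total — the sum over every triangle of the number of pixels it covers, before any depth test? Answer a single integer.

T0:
  2·area = 80
  edge (0, 0)→(12, 2): d=(12,2) inclusive
  edge (12, 2)→(2, 7): d=(-10,5) inclusive
  edge (2, 7)→(0, 0): d=(-2,-7) inclusive
    (0,0)@(1, 1): e=[10,65,5] → X
    (1,0)@(3, 1): e=[6,55,19] → X
    (2,0)@(5, 1): e=[2,45,33] → X
    (3,0)@(7, 1): e=[-2,35,47] → .
    (0,1)@(1, 3): e=[34,45,1] → X
    (3,1)@(7, 3): e=[22,15,43] → X
    (4,1)@(9, 3): e=[18,5,57] → X
    (5,1)@(11, 3): e=[14,-5,71] → .
    (0,2)@(1, 5): e=[58,25,-3] → .
    (1,2)@(3, 5): e=[54,15,11] → X
    (3,2)@(7, 5): e=[46,-5,39] → .
    (4,2)@(9, 5): e=[42,-15,53] → .
  covered (10 px):
    X X X . . .
    X X X X X .
    . X X . . .
    . . . . . .

Answer: 10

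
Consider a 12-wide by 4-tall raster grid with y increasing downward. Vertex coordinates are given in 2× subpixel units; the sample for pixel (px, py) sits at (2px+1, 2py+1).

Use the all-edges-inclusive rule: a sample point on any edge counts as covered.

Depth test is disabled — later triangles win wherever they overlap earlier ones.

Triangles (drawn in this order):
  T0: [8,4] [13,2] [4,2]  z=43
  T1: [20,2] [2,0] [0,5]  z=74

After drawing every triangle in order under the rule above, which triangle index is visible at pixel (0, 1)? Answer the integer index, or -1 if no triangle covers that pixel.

T0:
  2·area = 18  (B↔C swapped to make it positive)
  edge (8, 4)→(4, 2): d=(-4,-2) inclusive
  edge (4, 2)→(13, 2): d=(9,0) inclusive
  edge (13, 2)→(8, 4): d=(-5,2) inclusive
    (3,1)@(7, 3): e=[2,9,7] → X
    (4,1)@(9, 3): e=[6,9,3] → X
    (5,1)@(11, 3): e=[10,9,-1] → .
    (3,2)@(7, 5): e=[-6,27,-3] → .
    (4,2)@(9, 5): e=[-2,27,-7] → .
  covered (2 px):
    . . . . . . . . . . . .
    . . . X X . . . . . . .
    . . . . . . . . . . . .
    . . . . . . . . . . . .
T1:
  2·area = 94  (B↔C swapped to make it positive)
  edge (20, 2)→(0, 5): d=(-20,3) inclusive
  edge (0, 5)→(2, 0): d=(2,-5) inclusive
  edge (2, 0)→(20, 2): d=(18,2) inclusive
    (1,0)@(3, 1): e=[71,7,16] → X
    (2,0)@(5, 1): e=[65,17,12] → X
    (3,0)@(7, 1): e=[59,27,8] → X
    (4,0)@(9, 1): e=[53,37,4] → X
    (5,0)@(11, 1): e=[47,47,0] → X  [on edge]
    (6,0)@(13, 1): e=[41,57,-4] → .
    (0,1)@(1, 3): e=[37,1,56] → X
    (6,1)@(13, 3): e=[1,61,32] → X
    (7,1)@(15, 3): e=[-5,71,28] → .
    (0,2)@(1, 5): e=[-3,5,92] → .
    (1,2)@(3, 5): e=[-9,15,88] → .
    (2,2)@(5, 5): e=[-15,25,84] → .
  covered (12 px):
    . X X X X X . . . . . .
    X X X X X X X . . . . .
    . . . . . . . . . . . .
    . . . . . . . . . . . .

Z-buffer (winner per pixel, '.' = empty):
  . 1 1 1 1 1 . . . . . .
  1 1 1 1 1 1 1 . . . . .
  . . . . . . . . . . . .
  . . . . . . . . . . . .

Final: 1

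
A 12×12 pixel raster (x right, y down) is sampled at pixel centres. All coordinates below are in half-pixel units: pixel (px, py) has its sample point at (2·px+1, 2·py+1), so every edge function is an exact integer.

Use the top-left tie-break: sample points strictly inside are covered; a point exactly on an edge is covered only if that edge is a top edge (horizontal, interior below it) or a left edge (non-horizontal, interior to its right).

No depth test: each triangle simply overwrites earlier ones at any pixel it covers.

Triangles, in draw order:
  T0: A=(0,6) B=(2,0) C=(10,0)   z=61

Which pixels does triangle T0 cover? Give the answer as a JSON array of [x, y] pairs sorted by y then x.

T0:
  2·area = 48
  edge (0, 6)→(2, 0): d=(2,-6) top-left  bias=+0
  edge (2, 0)→(10, 0): d=(8,0) top-left  bias=+0
  edge (10, 0)→(0, 6): d=(-10,6) right/bottom  bias=-1
    (1,0)@(3, 1): e=[8,8,32] → █
    (2,0)@(5, 1): e=[20,8,20] → █
    (3,0)@(7, 1): e=[32,8,8] → █
    (4,0)@(9, 1): e=[44,8,-4] → ·
    (0,1)@(1, 3): e=[0,24,24] → █  [on edge]
    (2,1)@(5, 3): e=[24,24,0] → ·  [on edge]
    (3,1)@(7, 3): e=[36,24,-12] → ·
    (0,2)@(1, 5): e=[4,40,4] → █
    (1,2)@(3, 5): e=[16,40,-8] → ·
    (0,3)@(1, 7): e=[8,56,-16] → ·
  covered (6 px):
    · █ █ █ · · · · · · · ·
    █ █ · · · · · · · · · ·
    █ · · · · · · · · · · ·
    · · · · · · · · · · · ·
    · · · · · · · · · · · ·
    · · · · · · · · · · · ·
    · · · · · · · · · · · ·
    · · · · · · · · · · · ·
    · · · · · · · · · · · ·
    · · · · · · · · · · · ·
    · · · · · · · · · · · ·
    · · · · · · · · · · · ·

Answer: [[1,0],[2,0],[3,0],[0,1],[1,1],[0,2]]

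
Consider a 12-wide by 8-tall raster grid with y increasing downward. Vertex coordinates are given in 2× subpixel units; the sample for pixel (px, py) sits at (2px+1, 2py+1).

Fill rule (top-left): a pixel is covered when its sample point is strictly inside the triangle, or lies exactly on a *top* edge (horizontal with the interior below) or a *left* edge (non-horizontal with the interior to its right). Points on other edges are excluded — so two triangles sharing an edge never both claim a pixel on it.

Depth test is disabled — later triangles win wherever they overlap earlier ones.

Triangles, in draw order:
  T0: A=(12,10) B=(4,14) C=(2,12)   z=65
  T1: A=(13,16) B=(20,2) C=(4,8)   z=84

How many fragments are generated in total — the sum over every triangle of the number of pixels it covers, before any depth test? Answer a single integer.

T0:
  2·area = 24
  edge (12, 10)→(4, 14): d=(-8,4) right/bottom  bias=-1
  edge (4, 14)→(2, 12): d=(-2,-2) top-left  bias=+0
  edge (2, 12)→(12, 10): d=(10,-2) top-left  bias=+0
    (8,4)@(17, 9): e=[-12,36,0] → ·  [on edge]
    (0,5)@(1, 11): e=[36,0,-12] → ·  [on edge]
    (3,5)@(7, 11): e=[12,12,0] → #  [on edge]
    (4,5)@(9, 11): e=[4,16,4] → #
    (5,5)@(11, 11): e=[-4,20,8] → ·
    (1,6)@(3, 13): e=[12,0,12] → #  [on edge]
    (2,6)@(5, 13): e=[4,4,16] → #
    (3,6)@(7, 13): e=[-4,8,20] → ·
    (4,6)@(9, 13): e=[-12,12,24] → ·
    (1,7)@(3, 15): e=[-4,-4,32] → ·
    (2,7)@(5, 15): e=[-12,0,36] → ·  [on edge]
  covered (4 px):
    · · · · · · · · · · · ·
    · · · · · · · · · · · ·
    · · · · · · · · · · · ·
    · · · · · · · · · · · ·
    · · · · · · · · · · · ·
    · · · # # · · · · · · ·
    · # # · · · · · · · · ·
    · · · · · · · · · · · ·
T1:
  2·area = 182  (B↔C swapped to make it positive)
  edge (13, 16)→(4, 8): d=(-9,-8) top-left  bias=+0
  edge (4, 8)→(20, 2): d=(16,-6) top-left  bias=+0
  edge (20, 2)→(13, 16): d=(-7,14) right/bottom  bias=-1
    (9,1)@(19, 3): e=[165,10,7] → #
    (10,1)@(21, 3): e=[181,22,-21] → ·
    (6,2)@(13, 5): e=[99,6,77] → #
    (7,2)@(15, 5): e=[115,18,49] → #
    (8,2)@(17, 5): e=[131,30,21] → #
    (9,2)@(19, 5): e=[147,42,-7] → ·
    (3,3)@(7, 7): e=[33,2,147] → #
    (4,3)@(9, 7): e=[49,14,119] → #
    (5,3)@(11, 7): e=[65,26,91] → #
    (9,3)@(19, 7): e=[129,74,-21] → ·
    (3,4)@(7, 9): e=[15,34,133] → #
    (8,4)@(17, 9): e=[95,94,-7] → ·
  covered (22 px):
    · · · · · · · · · · · ·
    · · · · · · · · · # · ·
    · · · · · · # # # · · ·
    · · · # # # # # # · · ·
    · · · # # # # # · · · ·
    · · · · # # # # · · · ·
    · · · · · # # · · · · ·
    · · · · · · # · · · · ·

Result: 26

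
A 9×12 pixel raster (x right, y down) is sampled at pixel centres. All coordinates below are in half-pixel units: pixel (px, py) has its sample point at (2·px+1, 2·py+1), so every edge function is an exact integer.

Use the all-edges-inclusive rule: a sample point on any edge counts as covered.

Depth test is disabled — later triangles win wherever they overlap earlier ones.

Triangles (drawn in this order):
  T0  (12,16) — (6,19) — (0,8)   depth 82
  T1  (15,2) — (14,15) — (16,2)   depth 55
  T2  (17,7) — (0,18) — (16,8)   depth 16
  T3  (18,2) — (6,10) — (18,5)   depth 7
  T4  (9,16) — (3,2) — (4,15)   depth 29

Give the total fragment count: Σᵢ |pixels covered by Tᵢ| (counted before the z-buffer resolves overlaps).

T0:
  2·area = 84
  edge (12, 16)→(6, 19): d=(-6,3) inclusive
  edge (6, 19)→(0, 8): d=(-6,-11) inclusive
  edge (0, 8)→(12, 16): d=(12,8) inclusive
    (0,4)@(1, 9): e=[75,5,4] → #
    (1,4)@(3, 9): e=[69,27,-12] → ·
    (0,5)@(1, 11): e=[63,-7,28] → ·
    (1,5)@(3, 11): e=[57,15,12] → #
    (2,5)@(5, 11): e=[51,37,-4] → ·
    (1,6)@(3, 13): e=[45,3,36] → #
    (2,6)@(5, 13): e=[39,25,20] → #
    (3,6)@(7, 13): e=[33,47,4] → #
    (4,6)@(9, 13): e=[27,69,-12] → ·
    (1,7)@(3, 15): e=[33,-9,60] → ·
    (2,7)@(5, 15): e=[27,13,44] → #
    (4,7)@(9, 15): e=[15,57,12] → #
  covered (11 px):
    · · · · · · · · ·
    · · · · · · · · ·
    · · · · · · · · ·
    · · · · · · · · ·
    # · · · · · · · ·
    · # · · · · · · ·
    · # # # · · · · ·
    · · # # # · · · ·
    · · # # # · · · ·
    · · · · · · · · ·
    · · · · · · · · ·
    · · · · · · · · ·
T1:
  2·area = 13  (B↔C swapped to make it positive)
  edge (15, 2)→(16, 2): d=(1,0) inclusive
  edge (16, 2)→(14, 15): d=(-2,13) inclusive
  edge (14, 15)→(15, 2): d=(1,-13) inclusive
    (7,1)@(15, 3): e=[1,11,1] → #
    (8,1)@(17, 3): e=[1,-15,27] → ·
    (7,2)@(15, 5): e=[3,7,3] → #
    (8,2)@(17, 5): e=[3,-19,29] → ·
    (7,3)@(15, 7): e=[5,3,5] → #
    (8,3)@(17, 7): e=[5,-23,31] → ·
    (7,4)@(15, 9): e=[7,-1,7] → ·
  covered (3 px):
    · · · · · · · · ·
    · · · · · · · # ·
    · · · · · · · # ·
    · · · · · · · # ·
    · · · · · · · · ·
    · · · · · · · · ·
    · · · · · · · · ·
    · · · · · · · · ·
    · · · · · · · · ·
    · · · · · · · · ·
    · · · · · · · · ·
    · · · · · · · · ·
T2:
  2·area = 6  (B↔C swapped to make it positive)
  edge (17, 7)→(16, 8): d=(-1,1) inclusive
  edge (16, 8)→(0, 18): d=(-16,10) inclusive
  edge (0, 18)→(17, 7): d=(17,-11) inclusive
    (8,3)@(17, 7): e=[0,6,0] → #  [on edge]
    (7,4)@(15, 9): e=[0,-6,12] → ·  [on edge]
    (8,4)@(17, 9): e=[-2,-26,34] → ·
    (5,5)@(11, 11): e=[2,2,2] → #
    (6,5)@(13, 11): e=[0,-18,24] → ·  [on edge]
    (5,6)@(11, 13): e=[0,-30,36] → ·  [on edge]
    (4,7)@(9, 15): e=[0,-42,48] → ·  [on edge]
    (3,8)@(7, 17): e=[0,-54,60] → ·  [on edge]
    (2,9)@(5, 19): e=[0,-66,72] → ·  [on edge]
    (1,10)@(3, 21): e=[0,-78,84] → ·  [on edge]
    (0,11)@(1, 23): e=[0,-90,96] → ·  [on edge]
  covered (2 px):
    · · · · · · · · ·
    · · · · · · · · ·
    · · · · · · · · ·
    · · · · · · · · #
    · · · · · · · · ·
    · · · · · # · · ·
    · · · · · · · · ·
    · · · · · · · · ·
    · · · · · · · · ·
    · · · · · · · · ·
    · · · · · · · · ·
    · · · · · · · · ·
T3:
  2·area = 36  (B↔C swapped to make it positive)
  edge (18, 2)→(18, 5): d=(0,3) inclusive
  edge (18, 5)→(6, 10): d=(-12,5) inclusive
  edge (6, 10)→(18, 2): d=(12,-8) inclusive
    (8,1)@(17, 3): e=[3,29,4] → #
    (7,2)@(15, 5): e=[9,15,12] → #
    (5,3)@(11, 7): e=[21,11,4] → #
    (6,3)@(13, 7): e=[15,1,20] → #
    (7,3)@(15, 7): e=[9,-9,36] → ·
    (8,3)@(17, 7): e=[3,-19,52] → ·
    (5,4)@(11, 9): e=[21,-13,28] → ·
    (6,4)@(13, 9): e=[15,-23,44] → ·
  covered (5 px):
    · · · · · · · · ·
    · · · · · · · · #
    · · · · · · · # #
    · · · · · # # · ·
    · · · · · · · · ·
    · · · · · · · · ·
    · · · · · · · · ·
    · · · · · · · · ·
    · · · · · · · · ·
    · · · · · · · · ·
    · · · · · · · · ·
    · · · · · · · · ·
T4:
  2·area = 64  (B↔C swapped to make it positive)
  edge (9, 16)→(4, 15): d=(-5,-1) inclusive
  edge (4, 15)→(3, 2): d=(-1,-13) inclusive
  edge (3, 2)→(9, 16): d=(6,14) inclusive
    (2,3)@(5, 7): e=[41,21,2] → #
    (3,3)@(7, 7): e=[43,47,-26] → ·
    (2,4)@(5, 9): e=[31,19,14] → #
    (3,4)@(7, 9): e=[33,45,-14] → ·
    (2,5)@(5, 11): e=[21,17,26] → #
    (3,5)@(7, 11): e=[23,43,-2] → ·
    (2,6)@(5, 13): e=[11,15,38] → #
    (3,6)@(7, 13): e=[13,41,10] → #
    (4,6)@(9, 13): e=[15,67,-18] → ·
    (2,7)@(5, 15): e=[1,13,50] → #
    (4,7)@(9, 15): e=[5,65,-6] → ·
    (2,8)@(5, 17): e=[-9,11,62] → ·
  covered (7 px):
    · · · · · · · · ·
    · · · · · · · · ·
    · · · · · · · · ·
    · · # · · · · · ·
    · · # · · · · · ·
    · · # · · · · · ·
    · · # # · · · · ·
    · · # # · · · · ·
    · · · · · · · · ·
    · · · · · · · · ·
    · · · · · · · · ·
    · · · · · · · · ·

Final: 28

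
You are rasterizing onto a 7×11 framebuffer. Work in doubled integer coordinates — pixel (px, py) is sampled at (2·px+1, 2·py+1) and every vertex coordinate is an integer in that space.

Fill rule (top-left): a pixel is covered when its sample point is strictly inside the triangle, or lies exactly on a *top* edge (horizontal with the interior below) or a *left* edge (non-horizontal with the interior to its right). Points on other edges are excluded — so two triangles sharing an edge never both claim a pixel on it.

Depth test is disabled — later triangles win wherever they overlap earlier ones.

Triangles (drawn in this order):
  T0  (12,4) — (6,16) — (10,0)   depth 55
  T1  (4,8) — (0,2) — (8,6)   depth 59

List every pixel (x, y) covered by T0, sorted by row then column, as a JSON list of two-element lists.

T0:
  2·area = 48
  edge (12, 4)→(6, 16): d=(-6,12) right/bottom  bias=-1
  edge (6, 16)→(10, 0): d=(4,-16) top-left  bias=+0
  edge (10, 0)→(12, 4): d=(2,4) right/bottom  bias=-1
    (5,1)@(11, 3): e=[18,28,2] → X
    (6,1)@(13, 3): e=[-6,60,-6] → .
    (4,2)@(9, 5): e=[30,4,14] → X
    (6,2)@(13, 5): e=[-18,68,-2] → .
    (4,3)@(9, 7): e=[18,12,18] → X
    (5,3)@(11, 7): e=[-6,44,10] → .
    (4,4)@(9, 9): e=[6,20,22] → X
    (5,4)@(11, 9): e=[-18,52,14] → .
    (4,5)@(9, 11): e=[-6,28,26] → .
    (3,6)@(7, 13): e=[6,4,38] → X
    (4,6)@(9, 13): e=[-18,36,30] → .
    (3,7)@(7, 15): e=[-6,12,42] → .
  covered (6 px):
    . . . . . . .
    . . . . . X .
    . . . . X X .
    . . . . X . .
    . . . . X . .
    . . . . . . .
    . . . X . . .
    . . . . . . .
    . . . . . . .
    . . . . . . .
    . . . . . . .
T1:
  2·area = 32
  edge (4, 8)→(0, 2): d=(-4,-6) top-left  bias=+0
  edge (0, 2)→(8, 6): d=(8,4) right/bottom  bias=-1
  edge (8, 6)→(4, 8): d=(-4,2) right/bottom  bias=-1
    (0,1)@(1, 3): e=[2,4,26] → X
    (1,1)@(3, 3): e=[14,-4,22] → .
    (0,2)@(1, 5): e=[-6,20,18] → .
    (1,2)@(3, 5): e=[6,12,14] → X
    (2,2)@(5, 5): e=[18,4,10] → X
    (3,2)@(7, 5): e=[30,-4,6] → .
    (1,3)@(3, 7): e=[-2,28,6] → .
    (2,3)@(5, 7): e=[10,20,2] → X
    (3,3)@(7, 7): e=[22,12,-2] → .
    (2,4)@(5, 9): e=[2,36,-6] → .
  covered (4 px):
    . . . . . . .
    X . . . . . .
    . X X . . . .
    . . X . . . .
    . . . . . . .
    . . . . . . .
    . . . . . . .
    . . . . . . .
    . . . . . . .
    . . . . . . .
    . . . . . . .

Final: [[5,1],[4,2],[5,2],[4,3],[4,4],[3,6]]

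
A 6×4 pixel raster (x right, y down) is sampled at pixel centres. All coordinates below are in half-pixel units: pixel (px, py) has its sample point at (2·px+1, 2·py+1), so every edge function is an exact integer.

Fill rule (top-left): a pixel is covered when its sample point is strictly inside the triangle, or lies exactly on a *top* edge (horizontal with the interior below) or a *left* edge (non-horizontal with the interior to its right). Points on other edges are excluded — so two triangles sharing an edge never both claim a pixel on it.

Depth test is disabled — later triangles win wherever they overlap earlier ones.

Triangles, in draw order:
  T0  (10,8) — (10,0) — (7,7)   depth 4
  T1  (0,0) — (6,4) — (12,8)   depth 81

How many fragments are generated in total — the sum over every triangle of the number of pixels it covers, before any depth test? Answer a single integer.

T0:
  2·area = 24  (B↔C swapped to make it positive)
  edge (10, 8)→(7, 7): d=(-3,-1) top-left  bias=+0
  edge (7, 7)→(10, 0): d=(3,-7) top-left  bias=+0
  edge (10, 0)→(10, 8): d=(0,8) right/bottom  bias=-1
    (4,1)@(9, 3): e=[14,2,8] → X
    (5,1)@(11, 3): e=[16,16,-8] → .
    (0,2)@(1, 5): e=[0,-48,72] → .  [on edge]
    (4,2)@(9, 5): e=[8,8,8] → X
    (5,2)@(11, 5): e=[10,22,-8] → .
    (3,3)@(7, 7): e=[0,0,24] → X  [on edge]
    (5,3)@(11, 7): e=[4,28,-8] → .
  covered (4 px):
    . . . . . .
    . . . . X .
    . . . . X .
    . . . X X .
T1:
  degenerate (2·area = 0) — covers nothing

Final: 4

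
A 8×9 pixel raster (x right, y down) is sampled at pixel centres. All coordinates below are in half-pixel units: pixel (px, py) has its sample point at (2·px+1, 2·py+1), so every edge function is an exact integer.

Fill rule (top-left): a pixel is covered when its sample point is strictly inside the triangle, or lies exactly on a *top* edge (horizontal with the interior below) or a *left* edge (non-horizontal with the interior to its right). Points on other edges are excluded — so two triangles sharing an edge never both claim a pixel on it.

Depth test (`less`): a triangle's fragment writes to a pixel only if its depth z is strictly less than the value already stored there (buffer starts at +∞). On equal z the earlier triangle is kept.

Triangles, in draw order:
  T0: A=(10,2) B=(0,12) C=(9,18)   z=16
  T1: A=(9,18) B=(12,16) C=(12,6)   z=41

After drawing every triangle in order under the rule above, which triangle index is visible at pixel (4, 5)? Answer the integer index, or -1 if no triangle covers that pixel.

T0:
  2·area = 150  (B↔C swapped to make it positive)
  edge (10, 2)→(9, 18): d=(-1,16) right/bottom  bias=-1
  edge (9, 18)→(0, 12): d=(-9,-6) top-left  bias=+0
  edge (0, 12)→(10, 2): d=(10,-10) top-left  bias=+0
    (5,0)@(11, 1): e=[-15,165,0] → ·  [on edge]
    (4,1)@(9, 3): e=[15,135,0] → #  [on edge]
    (5,1)@(11, 3): e=[-17,147,20] → ·
    (3,2)@(7, 5): e=[45,105,0] → #  [on edge]
    (5,2)@(11, 5): e=[-19,129,40] → ·
    (2,3)@(5, 7): e=[75,75,0] → #  [on edge]
    (5,3)@(11, 7): e=[-21,111,60] → ·
    (1,4)@(3, 9): e=[105,45,0] → #  [on edge]
    (5,4)@(11, 9): e=[-23,93,80] → ·
    (0,5)@(1, 11): e=[135,15,0] → #  [on edge]
    (5,5)@(11, 11): e=[-25,75,100] → ·
    (0,6)@(1, 13): e=[133,-3,20] → ·
  covered (23 px):
    · · · · · · · ·
    · · · · # · · ·
    · · · # # · · ·
    · · # # # · · ·
    · # # # # · · ·
    # # # # # · · ·
    · # # # # · · ·
    · · # # # · · ·
    · · · · # · · ·
T1:
  2·area = 30  (B↔C swapped to make it positive)
  edge (9, 18)→(12, 6): d=(3,-12) top-left  bias=+0
  edge (12, 6)→(12, 16): d=(0,10) right/bottom  bias=-1
  edge (12, 16)→(9, 18): d=(-3,2) right/bottom  bias=-1
    (5,5)@(11, 11): e=[3,10,17] → #
    (6,5)@(13, 11): e=[27,-10,13] → ·
    (5,6)@(11, 13): e=[9,10,11] → #
    (6,6)@(13, 13): e=[33,-10,7] → ·
    (5,7)@(11, 15): e=[15,10,5] → #
    (6,7)@(13, 15): e=[39,-10,1] → ·
    (5,8)@(11, 17): e=[21,10,-1] → ·
  covered (3 px):
    · · · · · · · ·
    · · · · · · · ·
    · · · · · · · ·
    · · · · · · · ·
    · · · · · · · ·
    · · · · · # · ·
    · · · · · # · ·
    · · · · · # · ·
    · · · · · · · ·

Z-buffer (winner per pixel, '.' = empty):
  . . . . . . . .
  . . . . 0 . . .
  . . . 0 0 . . .
  . . 0 0 0 . . .
  . 0 0 0 0 . . .
  0 0 0 0 0 1 . .
  . 0 0 0 0 1 . .
  . . 0 0 0 1 . .
  . . . . 0 . . .

Answer: 0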